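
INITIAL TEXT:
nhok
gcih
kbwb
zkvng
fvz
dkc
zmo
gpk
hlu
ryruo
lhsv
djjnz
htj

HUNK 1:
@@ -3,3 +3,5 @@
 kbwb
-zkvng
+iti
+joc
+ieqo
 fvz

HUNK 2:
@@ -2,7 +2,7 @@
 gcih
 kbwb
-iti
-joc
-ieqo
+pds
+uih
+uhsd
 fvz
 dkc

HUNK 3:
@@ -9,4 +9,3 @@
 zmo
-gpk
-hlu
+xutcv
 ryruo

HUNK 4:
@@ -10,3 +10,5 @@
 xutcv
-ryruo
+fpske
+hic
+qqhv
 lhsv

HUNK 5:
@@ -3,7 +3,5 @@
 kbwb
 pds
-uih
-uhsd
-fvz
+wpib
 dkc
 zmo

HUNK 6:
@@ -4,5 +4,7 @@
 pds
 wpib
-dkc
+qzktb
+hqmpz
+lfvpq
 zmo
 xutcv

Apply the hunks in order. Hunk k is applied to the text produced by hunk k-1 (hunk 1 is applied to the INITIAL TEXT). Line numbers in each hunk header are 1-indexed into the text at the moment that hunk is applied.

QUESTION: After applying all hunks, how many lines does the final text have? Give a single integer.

Hunk 1: at line 3 remove [zkvng] add [iti,joc,ieqo] -> 15 lines: nhok gcih kbwb iti joc ieqo fvz dkc zmo gpk hlu ryruo lhsv djjnz htj
Hunk 2: at line 2 remove [iti,joc,ieqo] add [pds,uih,uhsd] -> 15 lines: nhok gcih kbwb pds uih uhsd fvz dkc zmo gpk hlu ryruo lhsv djjnz htj
Hunk 3: at line 9 remove [gpk,hlu] add [xutcv] -> 14 lines: nhok gcih kbwb pds uih uhsd fvz dkc zmo xutcv ryruo lhsv djjnz htj
Hunk 4: at line 10 remove [ryruo] add [fpske,hic,qqhv] -> 16 lines: nhok gcih kbwb pds uih uhsd fvz dkc zmo xutcv fpske hic qqhv lhsv djjnz htj
Hunk 5: at line 3 remove [uih,uhsd,fvz] add [wpib] -> 14 lines: nhok gcih kbwb pds wpib dkc zmo xutcv fpske hic qqhv lhsv djjnz htj
Hunk 6: at line 4 remove [dkc] add [qzktb,hqmpz,lfvpq] -> 16 lines: nhok gcih kbwb pds wpib qzktb hqmpz lfvpq zmo xutcv fpske hic qqhv lhsv djjnz htj
Final line count: 16

Answer: 16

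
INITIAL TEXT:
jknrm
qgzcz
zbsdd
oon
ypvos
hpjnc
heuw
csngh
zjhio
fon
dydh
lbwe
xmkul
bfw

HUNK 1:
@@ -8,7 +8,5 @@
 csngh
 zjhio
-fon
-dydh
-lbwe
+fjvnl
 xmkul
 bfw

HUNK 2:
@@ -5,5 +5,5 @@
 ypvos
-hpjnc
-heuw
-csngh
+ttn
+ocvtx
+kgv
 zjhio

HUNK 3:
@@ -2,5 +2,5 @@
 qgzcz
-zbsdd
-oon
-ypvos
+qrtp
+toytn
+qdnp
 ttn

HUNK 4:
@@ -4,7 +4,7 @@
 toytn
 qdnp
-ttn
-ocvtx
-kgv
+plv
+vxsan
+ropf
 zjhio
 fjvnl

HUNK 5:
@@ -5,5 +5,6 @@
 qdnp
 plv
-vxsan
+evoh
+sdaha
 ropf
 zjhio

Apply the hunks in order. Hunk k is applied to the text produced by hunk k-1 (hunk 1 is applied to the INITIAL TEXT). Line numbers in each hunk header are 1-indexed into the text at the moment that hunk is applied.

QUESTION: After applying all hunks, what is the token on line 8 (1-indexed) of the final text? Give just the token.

Answer: sdaha

Derivation:
Hunk 1: at line 8 remove [fon,dydh,lbwe] add [fjvnl] -> 12 lines: jknrm qgzcz zbsdd oon ypvos hpjnc heuw csngh zjhio fjvnl xmkul bfw
Hunk 2: at line 5 remove [hpjnc,heuw,csngh] add [ttn,ocvtx,kgv] -> 12 lines: jknrm qgzcz zbsdd oon ypvos ttn ocvtx kgv zjhio fjvnl xmkul bfw
Hunk 3: at line 2 remove [zbsdd,oon,ypvos] add [qrtp,toytn,qdnp] -> 12 lines: jknrm qgzcz qrtp toytn qdnp ttn ocvtx kgv zjhio fjvnl xmkul bfw
Hunk 4: at line 4 remove [ttn,ocvtx,kgv] add [plv,vxsan,ropf] -> 12 lines: jknrm qgzcz qrtp toytn qdnp plv vxsan ropf zjhio fjvnl xmkul bfw
Hunk 5: at line 5 remove [vxsan] add [evoh,sdaha] -> 13 lines: jknrm qgzcz qrtp toytn qdnp plv evoh sdaha ropf zjhio fjvnl xmkul bfw
Final line 8: sdaha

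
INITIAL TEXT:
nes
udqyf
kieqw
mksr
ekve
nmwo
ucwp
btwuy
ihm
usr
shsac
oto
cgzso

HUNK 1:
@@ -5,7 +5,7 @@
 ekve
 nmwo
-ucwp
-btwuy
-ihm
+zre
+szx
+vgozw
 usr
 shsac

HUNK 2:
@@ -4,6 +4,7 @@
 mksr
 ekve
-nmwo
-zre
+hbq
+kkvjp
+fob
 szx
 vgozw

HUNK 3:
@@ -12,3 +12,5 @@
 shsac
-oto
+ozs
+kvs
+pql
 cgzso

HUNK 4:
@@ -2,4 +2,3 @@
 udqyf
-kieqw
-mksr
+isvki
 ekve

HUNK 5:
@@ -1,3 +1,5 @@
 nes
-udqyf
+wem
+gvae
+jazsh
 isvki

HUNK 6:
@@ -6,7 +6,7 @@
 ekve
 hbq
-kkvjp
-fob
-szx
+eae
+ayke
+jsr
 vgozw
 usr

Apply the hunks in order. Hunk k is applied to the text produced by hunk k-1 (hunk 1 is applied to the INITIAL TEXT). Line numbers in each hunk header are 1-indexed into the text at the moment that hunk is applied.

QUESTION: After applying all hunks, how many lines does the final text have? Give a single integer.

Hunk 1: at line 5 remove [ucwp,btwuy,ihm] add [zre,szx,vgozw] -> 13 lines: nes udqyf kieqw mksr ekve nmwo zre szx vgozw usr shsac oto cgzso
Hunk 2: at line 4 remove [nmwo,zre] add [hbq,kkvjp,fob] -> 14 lines: nes udqyf kieqw mksr ekve hbq kkvjp fob szx vgozw usr shsac oto cgzso
Hunk 3: at line 12 remove [oto] add [ozs,kvs,pql] -> 16 lines: nes udqyf kieqw mksr ekve hbq kkvjp fob szx vgozw usr shsac ozs kvs pql cgzso
Hunk 4: at line 2 remove [kieqw,mksr] add [isvki] -> 15 lines: nes udqyf isvki ekve hbq kkvjp fob szx vgozw usr shsac ozs kvs pql cgzso
Hunk 5: at line 1 remove [udqyf] add [wem,gvae,jazsh] -> 17 lines: nes wem gvae jazsh isvki ekve hbq kkvjp fob szx vgozw usr shsac ozs kvs pql cgzso
Hunk 6: at line 6 remove [kkvjp,fob,szx] add [eae,ayke,jsr] -> 17 lines: nes wem gvae jazsh isvki ekve hbq eae ayke jsr vgozw usr shsac ozs kvs pql cgzso
Final line count: 17

Answer: 17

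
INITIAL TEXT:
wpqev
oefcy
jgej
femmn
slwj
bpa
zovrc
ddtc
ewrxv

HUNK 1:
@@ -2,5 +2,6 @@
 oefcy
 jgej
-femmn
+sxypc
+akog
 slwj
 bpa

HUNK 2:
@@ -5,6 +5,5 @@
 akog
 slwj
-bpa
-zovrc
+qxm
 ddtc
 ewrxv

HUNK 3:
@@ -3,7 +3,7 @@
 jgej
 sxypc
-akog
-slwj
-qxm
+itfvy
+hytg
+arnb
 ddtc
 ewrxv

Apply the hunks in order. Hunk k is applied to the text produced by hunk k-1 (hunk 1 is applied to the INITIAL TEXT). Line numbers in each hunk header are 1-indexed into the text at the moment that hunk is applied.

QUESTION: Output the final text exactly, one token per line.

Answer: wpqev
oefcy
jgej
sxypc
itfvy
hytg
arnb
ddtc
ewrxv

Derivation:
Hunk 1: at line 2 remove [femmn] add [sxypc,akog] -> 10 lines: wpqev oefcy jgej sxypc akog slwj bpa zovrc ddtc ewrxv
Hunk 2: at line 5 remove [bpa,zovrc] add [qxm] -> 9 lines: wpqev oefcy jgej sxypc akog slwj qxm ddtc ewrxv
Hunk 3: at line 3 remove [akog,slwj,qxm] add [itfvy,hytg,arnb] -> 9 lines: wpqev oefcy jgej sxypc itfvy hytg arnb ddtc ewrxv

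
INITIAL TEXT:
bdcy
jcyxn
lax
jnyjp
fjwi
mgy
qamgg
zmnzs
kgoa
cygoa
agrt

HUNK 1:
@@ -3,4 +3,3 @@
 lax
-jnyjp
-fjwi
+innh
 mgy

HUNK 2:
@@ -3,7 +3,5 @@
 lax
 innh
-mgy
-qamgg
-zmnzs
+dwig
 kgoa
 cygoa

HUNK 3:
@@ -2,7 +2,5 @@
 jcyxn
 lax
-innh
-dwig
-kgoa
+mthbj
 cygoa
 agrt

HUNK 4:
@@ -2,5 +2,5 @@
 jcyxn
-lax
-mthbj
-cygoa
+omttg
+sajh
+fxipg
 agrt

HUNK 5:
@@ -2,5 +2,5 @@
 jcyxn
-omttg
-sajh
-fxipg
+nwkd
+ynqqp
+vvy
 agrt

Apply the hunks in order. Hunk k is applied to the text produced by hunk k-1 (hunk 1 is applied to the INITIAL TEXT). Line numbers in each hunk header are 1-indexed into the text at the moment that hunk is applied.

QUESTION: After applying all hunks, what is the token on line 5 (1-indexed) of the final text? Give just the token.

Answer: vvy

Derivation:
Hunk 1: at line 3 remove [jnyjp,fjwi] add [innh] -> 10 lines: bdcy jcyxn lax innh mgy qamgg zmnzs kgoa cygoa agrt
Hunk 2: at line 3 remove [mgy,qamgg,zmnzs] add [dwig] -> 8 lines: bdcy jcyxn lax innh dwig kgoa cygoa agrt
Hunk 3: at line 2 remove [innh,dwig,kgoa] add [mthbj] -> 6 lines: bdcy jcyxn lax mthbj cygoa agrt
Hunk 4: at line 2 remove [lax,mthbj,cygoa] add [omttg,sajh,fxipg] -> 6 lines: bdcy jcyxn omttg sajh fxipg agrt
Hunk 5: at line 2 remove [omttg,sajh,fxipg] add [nwkd,ynqqp,vvy] -> 6 lines: bdcy jcyxn nwkd ynqqp vvy agrt
Final line 5: vvy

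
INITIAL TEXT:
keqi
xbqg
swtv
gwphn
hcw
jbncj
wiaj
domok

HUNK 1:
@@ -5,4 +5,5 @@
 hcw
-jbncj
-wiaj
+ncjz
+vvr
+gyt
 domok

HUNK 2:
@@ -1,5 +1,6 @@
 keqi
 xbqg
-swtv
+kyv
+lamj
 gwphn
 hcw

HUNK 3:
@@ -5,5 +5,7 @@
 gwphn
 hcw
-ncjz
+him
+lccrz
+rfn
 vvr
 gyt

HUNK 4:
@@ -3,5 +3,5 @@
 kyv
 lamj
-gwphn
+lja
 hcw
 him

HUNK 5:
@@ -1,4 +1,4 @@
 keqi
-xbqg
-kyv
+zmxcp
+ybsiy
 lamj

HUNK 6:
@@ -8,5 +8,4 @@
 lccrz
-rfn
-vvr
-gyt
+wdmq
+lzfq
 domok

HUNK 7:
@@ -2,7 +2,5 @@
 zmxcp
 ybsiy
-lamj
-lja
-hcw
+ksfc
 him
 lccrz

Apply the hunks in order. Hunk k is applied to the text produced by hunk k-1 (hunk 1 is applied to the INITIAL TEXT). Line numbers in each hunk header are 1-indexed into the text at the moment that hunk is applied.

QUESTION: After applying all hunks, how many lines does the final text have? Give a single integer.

Hunk 1: at line 5 remove [jbncj,wiaj] add [ncjz,vvr,gyt] -> 9 lines: keqi xbqg swtv gwphn hcw ncjz vvr gyt domok
Hunk 2: at line 1 remove [swtv] add [kyv,lamj] -> 10 lines: keqi xbqg kyv lamj gwphn hcw ncjz vvr gyt domok
Hunk 3: at line 5 remove [ncjz] add [him,lccrz,rfn] -> 12 lines: keqi xbqg kyv lamj gwphn hcw him lccrz rfn vvr gyt domok
Hunk 4: at line 3 remove [gwphn] add [lja] -> 12 lines: keqi xbqg kyv lamj lja hcw him lccrz rfn vvr gyt domok
Hunk 5: at line 1 remove [xbqg,kyv] add [zmxcp,ybsiy] -> 12 lines: keqi zmxcp ybsiy lamj lja hcw him lccrz rfn vvr gyt domok
Hunk 6: at line 8 remove [rfn,vvr,gyt] add [wdmq,lzfq] -> 11 lines: keqi zmxcp ybsiy lamj lja hcw him lccrz wdmq lzfq domok
Hunk 7: at line 2 remove [lamj,lja,hcw] add [ksfc] -> 9 lines: keqi zmxcp ybsiy ksfc him lccrz wdmq lzfq domok
Final line count: 9

Answer: 9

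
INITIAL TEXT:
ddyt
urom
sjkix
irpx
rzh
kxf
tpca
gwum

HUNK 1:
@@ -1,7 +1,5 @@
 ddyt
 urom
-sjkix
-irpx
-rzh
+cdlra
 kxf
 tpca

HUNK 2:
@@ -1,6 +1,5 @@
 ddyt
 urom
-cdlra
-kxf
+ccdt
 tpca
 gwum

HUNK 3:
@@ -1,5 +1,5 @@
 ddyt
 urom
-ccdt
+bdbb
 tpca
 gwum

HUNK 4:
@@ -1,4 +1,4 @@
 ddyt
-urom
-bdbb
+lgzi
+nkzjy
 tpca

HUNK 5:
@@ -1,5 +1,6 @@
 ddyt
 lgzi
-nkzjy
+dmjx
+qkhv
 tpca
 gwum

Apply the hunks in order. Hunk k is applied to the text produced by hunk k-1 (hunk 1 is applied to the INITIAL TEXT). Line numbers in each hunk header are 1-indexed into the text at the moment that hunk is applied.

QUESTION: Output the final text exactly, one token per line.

Hunk 1: at line 1 remove [sjkix,irpx,rzh] add [cdlra] -> 6 lines: ddyt urom cdlra kxf tpca gwum
Hunk 2: at line 1 remove [cdlra,kxf] add [ccdt] -> 5 lines: ddyt urom ccdt tpca gwum
Hunk 3: at line 1 remove [ccdt] add [bdbb] -> 5 lines: ddyt urom bdbb tpca gwum
Hunk 4: at line 1 remove [urom,bdbb] add [lgzi,nkzjy] -> 5 lines: ddyt lgzi nkzjy tpca gwum
Hunk 5: at line 1 remove [nkzjy] add [dmjx,qkhv] -> 6 lines: ddyt lgzi dmjx qkhv tpca gwum

Answer: ddyt
lgzi
dmjx
qkhv
tpca
gwum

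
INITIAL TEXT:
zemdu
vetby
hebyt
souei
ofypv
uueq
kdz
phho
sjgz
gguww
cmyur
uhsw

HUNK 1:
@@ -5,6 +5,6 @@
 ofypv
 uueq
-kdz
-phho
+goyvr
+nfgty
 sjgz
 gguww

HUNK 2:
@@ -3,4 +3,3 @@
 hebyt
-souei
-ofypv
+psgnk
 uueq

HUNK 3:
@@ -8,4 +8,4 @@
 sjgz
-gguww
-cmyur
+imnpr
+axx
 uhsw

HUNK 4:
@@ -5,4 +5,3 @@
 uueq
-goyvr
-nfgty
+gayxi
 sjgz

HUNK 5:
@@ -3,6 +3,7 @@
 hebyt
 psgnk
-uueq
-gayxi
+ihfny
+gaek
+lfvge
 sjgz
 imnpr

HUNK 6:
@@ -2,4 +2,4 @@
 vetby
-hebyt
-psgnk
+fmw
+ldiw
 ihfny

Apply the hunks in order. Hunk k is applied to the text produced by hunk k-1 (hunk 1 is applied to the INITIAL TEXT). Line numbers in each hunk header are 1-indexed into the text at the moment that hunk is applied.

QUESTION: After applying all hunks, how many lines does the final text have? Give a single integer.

Answer: 11

Derivation:
Hunk 1: at line 5 remove [kdz,phho] add [goyvr,nfgty] -> 12 lines: zemdu vetby hebyt souei ofypv uueq goyvr nfgty sjgz gguww cmyur uhsw
Hunk 2: at line 3 remove [souei,ofypv] add [psgnk] -> 11 lines: zemdu vetby hebyt psgnk uueq goyvr nfgty sjgz gguww cmyur uhsw
Hunk 3: at line 8 remove [gguww,cmyur] add [imnpr,axx] -> 11 lines: zemdu vetby hebyt psgnk uueq goyvr nfgty sjgz imnpr axx uhsw
Hunk 4: at line 5 remove [goyvr,nfgty] add [gayxi] -> 10 lines: zemdu vetby hebyt psgnk uueq gayxi sjgz imnpr axx uhsw
Hunk 5: at line 3 remove [uueq,gayxi] add [ihfny,gaek,lfvge] -> 11 lines: zemdu vetby hebyt psgnk ihfny gaek lfvge sjgz imnpr axx uhsw
Hunk 6: at line 2 remove [hebyt,psgnk] add [fmw,ldiw] -> 11 lines: zemdu vetby fmw ldiw ihfny gaek lfvge sjgz imnpr axx uhsw
Final line count: 11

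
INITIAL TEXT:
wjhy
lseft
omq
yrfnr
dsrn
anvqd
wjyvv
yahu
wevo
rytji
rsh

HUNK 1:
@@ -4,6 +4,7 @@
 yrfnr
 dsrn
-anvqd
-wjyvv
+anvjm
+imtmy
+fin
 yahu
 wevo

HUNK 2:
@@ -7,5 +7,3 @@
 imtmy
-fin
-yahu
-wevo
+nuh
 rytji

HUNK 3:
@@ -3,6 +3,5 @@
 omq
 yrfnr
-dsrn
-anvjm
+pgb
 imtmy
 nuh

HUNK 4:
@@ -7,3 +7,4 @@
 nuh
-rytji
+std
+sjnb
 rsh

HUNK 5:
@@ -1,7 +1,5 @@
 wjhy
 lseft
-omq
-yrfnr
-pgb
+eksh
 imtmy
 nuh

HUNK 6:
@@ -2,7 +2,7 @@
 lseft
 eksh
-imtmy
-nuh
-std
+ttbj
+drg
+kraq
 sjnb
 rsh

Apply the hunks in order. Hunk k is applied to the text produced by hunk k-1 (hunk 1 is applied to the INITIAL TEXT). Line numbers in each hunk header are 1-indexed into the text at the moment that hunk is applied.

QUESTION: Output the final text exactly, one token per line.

Hunk 1: at line 4 remove [anvqd,wjyvv] add [anvjm,imtmy,fin] -> 12 lines: wjhy lseft omq yrfnr dsrn anvjm imtmy fin yahu wevo rytji rsh
Hunk 2: at line 7 remove [fin,yahu,wevo] add [nuh] -> 10 lines: wjhy lseft omq yrfnr dsrn anvjm imtmy nuh rytji rsh
Hunk 3: at line 3 remove [dsrn,anvjm] add [pgb] -> 9 lines: wjhy lseft omq yrfnr pgb imtmy nuh rytji rsh
Hunk 4: at line 7 remove [rytji] add [std,sjnb] -> 10 lines: wjhy lseft omq yrfnr pgb imtmy nuh std sjnb rsh
Hunk 5: at line 1 remove [omq,yrfnr,pgb] add [eksh] -> 8 lines: wjhy lseft eksh imtmy nuh std sjnb rsh
Hunk 6: at line 2 remove [imtmy,nuh,std] add [ttbj,drg,kraq] -> 8 lines: wjhy lseft eksh ttbj drg kraq sjnb rsh

Answer: wjhy
lseft
eksh
ttbj
drg
kraq
sjnb
rsh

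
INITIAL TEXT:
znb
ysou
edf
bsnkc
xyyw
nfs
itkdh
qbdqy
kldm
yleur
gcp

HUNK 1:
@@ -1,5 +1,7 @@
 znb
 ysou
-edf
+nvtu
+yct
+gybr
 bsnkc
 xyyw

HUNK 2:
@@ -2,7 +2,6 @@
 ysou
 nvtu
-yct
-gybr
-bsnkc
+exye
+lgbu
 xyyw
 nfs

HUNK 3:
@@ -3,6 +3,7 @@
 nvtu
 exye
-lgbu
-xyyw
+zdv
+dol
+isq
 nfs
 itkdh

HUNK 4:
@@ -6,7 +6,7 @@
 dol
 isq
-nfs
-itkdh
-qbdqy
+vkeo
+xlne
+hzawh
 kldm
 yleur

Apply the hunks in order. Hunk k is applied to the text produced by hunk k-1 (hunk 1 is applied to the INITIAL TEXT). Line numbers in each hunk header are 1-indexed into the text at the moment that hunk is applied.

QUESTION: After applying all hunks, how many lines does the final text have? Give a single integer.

Answer: 13

Derivation:
Hunk 1: at line 1 remove [edf] add [nvtu,yct,gybr] -> 13 lines: znb ysou nvtu yct gybr bsnkc xyyw nfs itkdh qbdqy kldm yleur gcp
Hunk 2: at line 2 remove [yct,gybr,bsnkc] add [exye,lgbu] -> 12 lines: znb ysou nvtu exye lgbu xyyw nfs itkdh qbdqy kldm yleur gcp
Hunk 3: at line 3 remove [lgbu,xyyw] add [zdv,dol,isq] -> 13 lines: znb ysou nvtu exye zdv dol isq nfs itkdh qbdqy kldm yleur gcp
Hunk 4: at line 6 remove [nfs,itkdh,qbdqy] add [vkeo,xlne,hzawh] -> 13 lines: znb ysou nvtu exye zdv dol isq vkeo xlne hzawh kldm yleur gcp
Final line count: 13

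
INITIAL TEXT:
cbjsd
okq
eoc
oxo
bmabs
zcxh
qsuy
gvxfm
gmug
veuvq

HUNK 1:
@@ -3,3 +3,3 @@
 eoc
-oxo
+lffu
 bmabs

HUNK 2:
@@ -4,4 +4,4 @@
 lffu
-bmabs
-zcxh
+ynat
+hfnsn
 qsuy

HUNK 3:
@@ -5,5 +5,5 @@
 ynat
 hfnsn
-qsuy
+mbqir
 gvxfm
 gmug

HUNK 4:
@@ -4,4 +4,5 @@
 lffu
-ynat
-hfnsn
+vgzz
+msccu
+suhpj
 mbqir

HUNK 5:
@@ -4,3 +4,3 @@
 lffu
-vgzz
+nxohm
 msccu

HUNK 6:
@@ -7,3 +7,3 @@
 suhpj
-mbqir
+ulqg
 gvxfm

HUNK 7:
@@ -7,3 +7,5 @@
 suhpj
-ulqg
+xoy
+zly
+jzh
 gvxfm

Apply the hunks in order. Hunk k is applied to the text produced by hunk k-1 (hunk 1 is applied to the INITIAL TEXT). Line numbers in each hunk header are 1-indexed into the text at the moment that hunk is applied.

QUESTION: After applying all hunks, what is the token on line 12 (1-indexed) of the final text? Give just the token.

Answer: gmug

Derivation:
Hunk 1: at line 3 remove [oxo] add [lffu] -> 10 lines: cbjsd okq eoc lffu bmabs zcxh qsuy gvxfm gmug veuvq
Hunk 2: at line 4 remove [bmabs,zcxh] add [ynat,hfnsn] -> 10 lines: cbjsd okq eoc lffu ynat hfnsn qsuy gvxfm gmug veuvq
Hunk 3: at line 5 remove [qsuy] add [mbqir] -> 10 lines: cbjsd okq eoc lffu ynat hfnsn mbqir gvxfm gmug veuvq
Hunk 4: at line 4 remove [ynat,hfnsn] add [vgzz,msccu,suhpj] -> 11 lines: cbjsd okq eoc lffu vgzz msccu suhpj mbqir gvxfm gmug veuvq
Hunk 5: at line 4 remove [vgzz] add [nxohm] -> 11 lines: cbjsd okq eoc lffu nxohm msccu suhpj mbqir gvxfm gmug veuvq
Hunk 6: at line 7 remove [mbqir] add [ulqg] -> 11 lines: cbjsd okq eoc lffu nxohm msccu suhpj ulqg gvxfm gmug veuvq
Hunk 7: at line 7 remove [ulqg] add [xoy,zly,jzh] -> 13 lines: cbjsd okq eoc lffu nxohm msccu suhpj xoy zly jzh gvxfm gmug veuvq
Final line 12: gmug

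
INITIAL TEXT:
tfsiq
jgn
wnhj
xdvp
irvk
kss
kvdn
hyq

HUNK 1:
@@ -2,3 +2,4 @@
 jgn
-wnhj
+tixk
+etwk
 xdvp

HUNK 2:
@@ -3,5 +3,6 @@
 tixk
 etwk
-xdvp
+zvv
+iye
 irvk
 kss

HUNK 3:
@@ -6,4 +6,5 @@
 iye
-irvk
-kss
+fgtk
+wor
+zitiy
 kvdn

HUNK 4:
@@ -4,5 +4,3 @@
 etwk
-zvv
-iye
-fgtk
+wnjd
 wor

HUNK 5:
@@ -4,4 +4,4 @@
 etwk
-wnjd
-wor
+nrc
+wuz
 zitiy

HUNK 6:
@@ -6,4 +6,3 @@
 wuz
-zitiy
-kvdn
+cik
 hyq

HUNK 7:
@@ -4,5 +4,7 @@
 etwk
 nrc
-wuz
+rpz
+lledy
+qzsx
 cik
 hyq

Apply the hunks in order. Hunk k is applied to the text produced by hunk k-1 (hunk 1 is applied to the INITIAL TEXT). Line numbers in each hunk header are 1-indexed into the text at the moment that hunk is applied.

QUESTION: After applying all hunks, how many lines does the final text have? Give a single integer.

Answer: 10

Derivation:
Hunk 1: at line 2 remove [wnhj] add [tixk,etwk] -> 9 lines: tfsiq jgn tixk etwk xdvp irvk kss kvdn hyq
Hunk 2: at line 3 remove [xdvp] add [zvv,iye] -> 10 lines: tfsiq jgn tixk etwk zvv iye irvk kss kvdn hyq
Hunk 3: at line 6 remove [irvk,kss] add [fgtk,wor,zitiy] -> 11 lines: tfsiq jgn tixk etwk zvv iye fgtk wor zitiy kvdn hyq
Hunk 4: at line 4 remove [zvv,iye,fgtk] add [wnjd] -> 9 lines: tfsiq jgn tixk etwk wnjd wor zitiy kvdn hyq
Hunk 5: at line 4 remove [wnjd,wor] add [nrc,wuz] -> 9 lines: tfsiq jgn tixk etwk nrc wuz zitiy kvdn hyq
Hunk 6: at line 6 remove [zitiy,kvdn] add [cik] -> 8 lines: tfsiq jgn tixk etwk nrc wuz cik hyq
Hunk 7: at line 4 remove [wuz] add [rpz,lledy,qzsx] -> 10 lines: tfsiq jgn tixk etwk nrc rpz lledy qzsx cik hyq
Final line count: 10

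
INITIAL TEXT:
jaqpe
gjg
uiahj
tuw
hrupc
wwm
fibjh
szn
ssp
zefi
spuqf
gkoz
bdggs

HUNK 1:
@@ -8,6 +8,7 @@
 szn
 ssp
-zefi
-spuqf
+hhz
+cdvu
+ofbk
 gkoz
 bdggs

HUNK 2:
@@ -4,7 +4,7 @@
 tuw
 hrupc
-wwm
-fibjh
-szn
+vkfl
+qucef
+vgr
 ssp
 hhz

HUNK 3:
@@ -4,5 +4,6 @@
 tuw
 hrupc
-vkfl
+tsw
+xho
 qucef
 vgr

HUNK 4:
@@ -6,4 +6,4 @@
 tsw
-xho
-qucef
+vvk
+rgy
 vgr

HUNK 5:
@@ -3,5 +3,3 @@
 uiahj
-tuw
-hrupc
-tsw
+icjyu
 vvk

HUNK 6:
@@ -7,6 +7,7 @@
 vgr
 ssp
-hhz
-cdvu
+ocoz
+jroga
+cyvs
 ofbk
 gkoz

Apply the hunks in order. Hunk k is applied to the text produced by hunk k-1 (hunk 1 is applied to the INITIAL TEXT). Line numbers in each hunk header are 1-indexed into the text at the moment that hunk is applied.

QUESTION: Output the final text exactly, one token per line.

Answer: jaqpe
gjg
uiahj
icjyu
vvk
rgy
vgr
ssp
ocoz
jroga
cyvs
ofbk
gkoz
bdggs

Derivation:
Hunk 1: at line 8 remove [zefi,spuqf] add [hhz,cdvu,ofbk] -> 14 lines: jaqpe gjg uiahj tuw hrupc wwm fibjh szn ssp hhz cdvu ofbk gkoz bdggs
Hunk 2: at line 4 remove [wwm,fibjh,szn] add [vkfl,qucef,vgr] -> 14 lines: jaqpe gjg uiahj tuw hrupc vkfl qucef vgr ssp hhz cdvu ofbk gkoz bdggs
Hunk 3: at line 4 remove [vkfl] add [tsw,xho] -> 15 lines: jaqpe gjg uiahj tuw hrupc tsw xho qucef vgr ssp hhz cdvu ofbk gkoz bdggs
Hunk 4: at line 6 remove [xho,qucef] add [vvk,rgy] -> 15 lines: jaqpe gjg uiahj tuw hrupc tsw vvk rgy vgr ssp hhz cdvu ofbk gkoz bdggs
Hunk 5: at line 3 remove [tuw,hrupc,tsw] add [icjyu] -> 13 lines: jaqpe gjg uiahj icjyu vvk rgy vgr ssp hhz cdvu ofbk gkoz bdggs
Hunk 6: at line 7 remove [hhz,cdvu] add [ocoz,jroga,cyvs] -> 14 lines: jaqpe gjg uiahj icjyu vvk rgy vgr ssp ocoz jroga cyvs ofbk gkoz bdggs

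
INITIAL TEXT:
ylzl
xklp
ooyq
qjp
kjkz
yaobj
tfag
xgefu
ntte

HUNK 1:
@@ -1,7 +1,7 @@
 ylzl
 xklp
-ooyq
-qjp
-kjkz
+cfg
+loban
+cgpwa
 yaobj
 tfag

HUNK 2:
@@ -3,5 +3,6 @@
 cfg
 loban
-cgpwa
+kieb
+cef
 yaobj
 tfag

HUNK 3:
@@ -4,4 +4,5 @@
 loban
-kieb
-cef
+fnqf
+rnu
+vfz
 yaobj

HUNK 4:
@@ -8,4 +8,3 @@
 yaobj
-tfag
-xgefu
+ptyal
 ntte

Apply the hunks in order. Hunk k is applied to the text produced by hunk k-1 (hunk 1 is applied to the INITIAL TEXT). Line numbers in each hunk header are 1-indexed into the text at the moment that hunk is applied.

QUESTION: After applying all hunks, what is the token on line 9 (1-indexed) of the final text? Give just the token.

Answer: ptyal

Derivation:
Hunk 1: at line 1 remove [ooyq,qjp,kjkz] add [cfg,loban,cgpwa] -> 9 lines: ylzl xklp cfg loban cgpwa yaobj tfag xgefu ntte
Hunk 2: at line 3 remove [cgpwa] add [kieb,cef] -> 10 lines: ylzl xklp cfg loban kieb cef yaobj tfag xgefu ntte
Hunk 3: at line 4 remove [kieb,cef] add [fnqf,rnu,vfz] -> 11 lines: ylzl xklp cfg loban fnqf rnu vfz yaobj tfag xgefu ntte
Hunk 4: at line 8 remove [tfag,xgefu] add [ptyal] -> 10 lines: ylzl xklp cfg loban fnqf rnu vfz yaobj ptyal ntte
Final line 9: ptyal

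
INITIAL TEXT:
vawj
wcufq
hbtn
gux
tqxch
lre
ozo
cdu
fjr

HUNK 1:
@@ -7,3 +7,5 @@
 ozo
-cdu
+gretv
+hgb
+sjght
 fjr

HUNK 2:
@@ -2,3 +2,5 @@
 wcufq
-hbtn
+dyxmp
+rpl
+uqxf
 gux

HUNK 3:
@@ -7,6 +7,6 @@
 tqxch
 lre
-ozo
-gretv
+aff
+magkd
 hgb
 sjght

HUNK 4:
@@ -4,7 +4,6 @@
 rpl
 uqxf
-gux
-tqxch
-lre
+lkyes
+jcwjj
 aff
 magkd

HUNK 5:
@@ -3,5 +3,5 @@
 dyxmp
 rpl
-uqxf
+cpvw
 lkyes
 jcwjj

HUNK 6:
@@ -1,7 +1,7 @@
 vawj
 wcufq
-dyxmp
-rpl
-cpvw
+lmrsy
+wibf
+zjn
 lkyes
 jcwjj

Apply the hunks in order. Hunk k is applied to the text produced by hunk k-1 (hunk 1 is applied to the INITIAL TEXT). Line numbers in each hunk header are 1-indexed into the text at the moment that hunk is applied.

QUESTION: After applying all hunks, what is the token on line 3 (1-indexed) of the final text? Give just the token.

Hunk 1: at line 7 remove [cdu] add [gretv,hgb,sjght] -> 11 lines: vawj wcufq hbtn gux tqxch lre ozo gretv hgb sjght fjr
Hunk 2: at line 2 remove [hbtn] add [dyxmp,rpl,uqxf] -> 13 lines: vawj wcufq dyxmp rpl uqxf gux tqxch lre ozo gretv hgb sjght fjr
Hunk 3: at line 7 remove [ozo,gretv] add [aff,magkd] -> 13 lines: vawj wcufq dyxmp rpl uqxf gux tqxch lre aff magkd hgb sjght fjr
Hunk 4: at line 4 remove [gux,tqxch,lre] add [lkyes,jcwjj] -> 12 lines: vawj wcufq dyxmp rpl uqxf lkyes jcwjj aff magkd hgb sjght fjr
Hunk 5: at line 3 remove [uqxf] add [cpvw] -> 12 lines: vawj wcufq dyxmp rpl cpvw lkyes jcwjj aff magkd hgb sjght fjr
Hunk 6: at line 1 remove [dyxmp,rpl,cpvw] add [lmrsy,wibf,zjn] -> 12 lines: vawj wcufq lmrsy wibf zjn lkyes jcwjj aff magkd hgb sjght fjr
Final line 3: lmrsy

Answer: lmrsy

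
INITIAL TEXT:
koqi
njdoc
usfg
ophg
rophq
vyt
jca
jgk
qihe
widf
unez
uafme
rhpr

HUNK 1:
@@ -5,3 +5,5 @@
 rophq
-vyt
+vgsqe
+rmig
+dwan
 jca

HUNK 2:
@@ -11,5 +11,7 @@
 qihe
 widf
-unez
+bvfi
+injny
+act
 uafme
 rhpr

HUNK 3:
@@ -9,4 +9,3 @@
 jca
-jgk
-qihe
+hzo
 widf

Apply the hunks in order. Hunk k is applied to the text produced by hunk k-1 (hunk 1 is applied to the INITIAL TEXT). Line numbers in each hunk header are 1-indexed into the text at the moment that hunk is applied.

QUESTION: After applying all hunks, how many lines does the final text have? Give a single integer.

Hunk 1: at line 5 remove [vyt] add [vgsqe,rmig,dwan] -> 15 lines: koqi njdoc usfg ophg rophq vgsqe rmig dwan jca jgk qihe widf unez uafme rhpr
Hunk 2: at line 11 remove [unez] add [bvfi,injny,act] -> 17 lines: koqi njdoc usfg ophg rophq vgsqe rmig dwan jca jgk qihe widf bvfi injny act uafme rhpr
Hunk 3: at line 9 remove [jgk,qihe] add [hzo] -> 16 lines: koqi njdoc usfg ophg rophq vgsqe rmig dwan jca hzo widf bvfi injny act uafme rhpr
Final line count: 16

Answer: 16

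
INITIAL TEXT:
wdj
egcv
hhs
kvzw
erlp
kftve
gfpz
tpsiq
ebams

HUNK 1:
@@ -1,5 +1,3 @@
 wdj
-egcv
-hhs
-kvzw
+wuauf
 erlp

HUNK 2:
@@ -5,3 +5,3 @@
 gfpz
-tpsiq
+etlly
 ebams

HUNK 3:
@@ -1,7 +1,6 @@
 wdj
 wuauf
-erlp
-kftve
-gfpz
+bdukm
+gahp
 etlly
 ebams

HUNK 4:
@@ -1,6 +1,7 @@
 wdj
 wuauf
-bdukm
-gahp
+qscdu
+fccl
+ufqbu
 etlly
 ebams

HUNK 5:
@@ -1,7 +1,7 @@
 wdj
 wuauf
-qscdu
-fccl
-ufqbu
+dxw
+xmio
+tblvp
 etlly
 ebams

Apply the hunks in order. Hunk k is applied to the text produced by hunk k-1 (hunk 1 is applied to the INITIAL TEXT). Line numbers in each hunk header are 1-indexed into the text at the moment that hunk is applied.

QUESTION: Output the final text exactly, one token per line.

Answer: wdj
wuauf
dxw
xmio
tblvp
etlly
ebams

Derivation:
Hunk 1: at line 1 remove [egcv,hhs,kvzw] add [wuauf] -> 7 lines: wdj wuauf erlp kftve gfpz tpsiq ebams
Hunk 2: at line 5 remove [tpsiq] add [etlly] -> 7 lines: wdj wuauf erlp kftve gfpz etlly ebams
Hunk 3: at line 1 remove [erlp,kftve,gfpz] add [bdukm,gahp] -> 6 lines: wdj wuauf bdukm gahp etlly ebams
Hunk 4: at line 1 remove [bdukm,gahp] add [qscdu,fccl,ufqbu] -> 7 lines: wdj wuauf qscdu fccl ufqbu etlly ebams
Hunk 5: at line 1 remove [qscdu,fccl,ufqbu] add [dxw,xmio,tblvp] -> 7 lines: wdj wuauf dxw xmio tblvp etlly ebams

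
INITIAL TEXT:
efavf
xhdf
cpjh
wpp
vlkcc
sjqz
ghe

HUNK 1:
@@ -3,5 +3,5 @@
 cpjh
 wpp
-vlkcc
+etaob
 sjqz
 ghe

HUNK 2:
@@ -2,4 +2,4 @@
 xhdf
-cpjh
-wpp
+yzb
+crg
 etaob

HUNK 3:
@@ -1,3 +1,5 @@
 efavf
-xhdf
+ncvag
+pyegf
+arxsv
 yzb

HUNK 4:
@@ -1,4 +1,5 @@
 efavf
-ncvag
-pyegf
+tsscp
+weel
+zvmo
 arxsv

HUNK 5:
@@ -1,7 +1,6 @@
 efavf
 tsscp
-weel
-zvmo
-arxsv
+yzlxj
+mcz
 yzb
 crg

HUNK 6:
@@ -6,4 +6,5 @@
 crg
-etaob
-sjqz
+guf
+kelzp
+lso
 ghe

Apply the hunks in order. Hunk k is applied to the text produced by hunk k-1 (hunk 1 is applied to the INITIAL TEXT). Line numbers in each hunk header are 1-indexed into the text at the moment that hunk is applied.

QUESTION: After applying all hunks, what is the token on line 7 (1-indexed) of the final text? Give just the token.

Answer: guf

Derivation:
Hunk 1: at line 3 remove [vlkcc] add [etaob] -> 7 lines: efavf xhdf cpjh wpp etaob sjqz ghe
Hunk 2: at line 2 remove [cpjh,wpp] add [yzb,crg] -> 7 lines: efavf xhdf yzb crg etaob sjqz ghe
Hunk 3: at line 1 remove [xhdf] add [ncvag,pyegf,arxsv] -> 9 lines: efavf ncvag pyegf arxsv yzb crg etaob sjqz ghe
Hunk 4: at line 1 remove [ncvag,pyegf] add [tsscp,weel,zvmo] -> 10 lines: efavf tsscp weel zvmo arxsv yzb crg etaob sjqz ghe
Hunk 5: at line 1 remove [weel,zvmo,arxsv] add [yzlxj,mcz] -> 9 lines: efavf tsscp yzlxj mcz yzb crg etaob sjqz ghe
Hunk 6: at line 6 remove [etaob,sjqz] add [guf,kelzp,lso] -> 10 lines: efavf tsscp yzlxj mcz yzb crg guf kelzp lso ghe
Final line 7: guf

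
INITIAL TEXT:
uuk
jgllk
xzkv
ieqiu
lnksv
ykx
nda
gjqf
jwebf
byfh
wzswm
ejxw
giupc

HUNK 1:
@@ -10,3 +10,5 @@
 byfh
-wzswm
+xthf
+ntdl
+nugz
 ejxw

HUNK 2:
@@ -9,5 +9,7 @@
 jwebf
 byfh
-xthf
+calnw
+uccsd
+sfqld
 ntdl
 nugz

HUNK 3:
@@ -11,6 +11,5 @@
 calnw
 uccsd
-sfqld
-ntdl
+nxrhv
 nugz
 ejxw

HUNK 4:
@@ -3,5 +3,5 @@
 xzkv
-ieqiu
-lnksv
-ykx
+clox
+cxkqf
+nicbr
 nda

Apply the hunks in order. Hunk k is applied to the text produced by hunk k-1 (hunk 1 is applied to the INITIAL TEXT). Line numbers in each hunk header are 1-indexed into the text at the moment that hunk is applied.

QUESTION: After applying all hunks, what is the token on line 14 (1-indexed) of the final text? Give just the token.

Answer: nugz

Derivation:
Hunk 1: at line 10 remove [wzswm] add [xthf,ntdl,nugz] -> 15 lines: uuk jgllk xzkv ieqiu lnksv ykx nda gjqf jwebf byfh xthf ntdl nugz ejxw giupc
Hunk 2: at line 9 remove [xthf] add [calnw,uccsd,sfqld] -> 17 lines: uuk jgllk xzkv ieqiu lnksv ykx nda gjqf jwebf byfh calnw uccsd sfqld ntdl nugz ejxw giupc
Hunk 3: at line 11 remove [sfqld,ntdl] add [nxrhv] -> 16 lines: uuk jgllk xzkv ieqiu lnksv ykx nda gjqf jwebf byfh calnw uccsd nxrhv nugz ejxw giupc
Hunk 4: at line 3 remove [ieqiu,lnksv,ykx] add [clox,cxkqf,nicbr] -> 16 lines: uuk jgllk xzkv clox cxkqf nicbr nda gjqf jwebf byfh calnw uccsd nxrhv nugz ejxw giupc
Final line 14: nugz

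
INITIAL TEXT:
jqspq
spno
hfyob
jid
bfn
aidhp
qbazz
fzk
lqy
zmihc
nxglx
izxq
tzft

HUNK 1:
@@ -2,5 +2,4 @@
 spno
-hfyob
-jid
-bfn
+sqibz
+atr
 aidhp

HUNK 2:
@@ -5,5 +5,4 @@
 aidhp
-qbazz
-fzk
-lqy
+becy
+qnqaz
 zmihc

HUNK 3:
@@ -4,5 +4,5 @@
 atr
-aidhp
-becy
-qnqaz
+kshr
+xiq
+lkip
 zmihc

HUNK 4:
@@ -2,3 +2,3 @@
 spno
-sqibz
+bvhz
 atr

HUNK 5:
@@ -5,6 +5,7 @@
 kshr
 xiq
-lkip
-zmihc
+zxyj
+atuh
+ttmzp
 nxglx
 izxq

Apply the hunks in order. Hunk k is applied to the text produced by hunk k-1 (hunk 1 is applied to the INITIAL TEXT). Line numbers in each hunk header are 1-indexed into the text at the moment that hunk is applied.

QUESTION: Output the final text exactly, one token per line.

Hunk 1: at line 2 remove [hfyob,jid,bfn] add [sqibz,atr] -> 12 lines: jqspq spno sqibz atr aidhp qbazz fzk lqy zmihc nxglx izxq tzft
Hunk 2: at line 5 remove [qbazz,fzk,lqy] add [becy,qnqaz] -> 11 lines: jqspq spno sqibz atr aidhp becy qnqaz zmihc nxglx izxq tzft
Hunk 3: at line 4 remove [aidhp,becy,qnqaz] add [kshr,xiq,lkip] -> 11 lines: jqspq spno sqibz atr kshr xiq lkip zmihc nxglx izxq tzft
Hunk 4: at line 2 remove [sqibz] add [bvhz] -> 11 lines: jqspq spno bvhz atr kshr xiq lkip zmihc nxglx izxq tzft
Hunk 5: at line 5 remove [lkip,zmihc] add [zxyj,atuh,ttmzp] -> 12 lines: jqspq spno bvhz atr kshr xiq zxyj atuh ttmzp nxglx izxq tzft

Answer: jqspq
spno
bvhz
atr
kshr
xiq
zxyj
atuh
ttmzp
nxglx
izxq
tzft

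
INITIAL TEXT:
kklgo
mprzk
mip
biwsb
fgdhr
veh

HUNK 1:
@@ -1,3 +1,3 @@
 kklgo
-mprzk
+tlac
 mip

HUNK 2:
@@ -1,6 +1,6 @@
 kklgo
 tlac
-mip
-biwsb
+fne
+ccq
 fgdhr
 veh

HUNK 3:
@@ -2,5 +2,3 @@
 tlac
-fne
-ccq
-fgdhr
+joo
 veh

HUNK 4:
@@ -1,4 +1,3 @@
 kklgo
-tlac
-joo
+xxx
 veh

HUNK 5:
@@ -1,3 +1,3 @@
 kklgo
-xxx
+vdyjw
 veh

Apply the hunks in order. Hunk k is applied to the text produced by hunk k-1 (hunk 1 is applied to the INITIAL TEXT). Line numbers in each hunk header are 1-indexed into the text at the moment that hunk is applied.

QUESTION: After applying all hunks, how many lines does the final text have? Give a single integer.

Answer: 3

Derivation:
Hunk 1: at line 1 remove [mprzk] add [tlac] -> 6 lines: kklgo tlac mip biwsb fgdhr veh
Hunk 2: at line 1 remove [mip,biwsb] add [fne,ccq] -> 6 lines: kklgo tlac fne ccq fgdhr veh
Hunk 3: at line 2 remove [fne,ccq,fgdhr] add [joo] -> 4 lines: kklgo tlac joo veh
Hunk 4: at line 1 remove [tlac,joo] add [xxx] -> 3 lines: kklgo xxx veh
Hunk 5: at line 1 remove [xxx] add [vdyjw] -> 3 lines: kklgo vdyjw veh
Final line count: 3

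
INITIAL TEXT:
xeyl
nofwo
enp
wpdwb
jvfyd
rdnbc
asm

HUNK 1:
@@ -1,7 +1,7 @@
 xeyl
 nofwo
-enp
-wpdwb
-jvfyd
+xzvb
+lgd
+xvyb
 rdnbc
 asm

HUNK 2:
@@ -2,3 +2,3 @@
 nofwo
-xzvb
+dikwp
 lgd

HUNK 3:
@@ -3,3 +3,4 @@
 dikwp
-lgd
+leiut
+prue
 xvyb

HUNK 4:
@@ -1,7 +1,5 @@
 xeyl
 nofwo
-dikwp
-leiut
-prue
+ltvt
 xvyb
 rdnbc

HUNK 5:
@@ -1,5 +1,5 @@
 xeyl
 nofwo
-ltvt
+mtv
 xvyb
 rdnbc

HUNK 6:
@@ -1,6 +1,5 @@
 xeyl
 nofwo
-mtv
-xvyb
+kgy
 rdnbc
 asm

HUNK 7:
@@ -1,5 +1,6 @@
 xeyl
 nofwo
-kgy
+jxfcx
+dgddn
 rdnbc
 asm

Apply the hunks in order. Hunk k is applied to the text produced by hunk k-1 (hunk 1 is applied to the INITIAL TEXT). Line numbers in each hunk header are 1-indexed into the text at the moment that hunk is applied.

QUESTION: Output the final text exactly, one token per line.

Hunk 1: at line 1 remove [enp,wpdwb,jvfyd] add [xzvb,lgd,xvyb] -> 7 lines: xeyl nofwo xzvb lgd xvyb rdnbc asm
Hunk 2: at line 2 remove [xzvb] add [dikwp] -> 7 lines: xeyl nofwo dikwp lgd xvyb rdnbc asm
Hunk 3: at line 3 remove [lgd] add [leiut,prue] -> 8 lines: xeyl nofwo dikwp leiut prue xvyb rdnbc asm
Hunk 4: at line 1 remove [dikwp,leiut,prue] add [ltvt] -> 6 lines: xeyl nofwo ltvt xvyb rdnbc asm
Hunk 5: at line 1 remove [ltvt] add [mtv] -> 6 lines: xeyl nofwo mtv xvyb rdnbc asm
Hunk 6: at line 1 remove [mtv,xvyb] add [kgy] -> 5 lines: xeyl nofwo kgy rdnbc asm
Hunk 7: at line 1 remove [kgy] add [jxfcx,dgddn] -> 6 lines: xeyl nofwo jxfcx dgddn rdnbc asm

Answer: xeyl
nofwo
jxfcx
dgddn
rdnbc
asm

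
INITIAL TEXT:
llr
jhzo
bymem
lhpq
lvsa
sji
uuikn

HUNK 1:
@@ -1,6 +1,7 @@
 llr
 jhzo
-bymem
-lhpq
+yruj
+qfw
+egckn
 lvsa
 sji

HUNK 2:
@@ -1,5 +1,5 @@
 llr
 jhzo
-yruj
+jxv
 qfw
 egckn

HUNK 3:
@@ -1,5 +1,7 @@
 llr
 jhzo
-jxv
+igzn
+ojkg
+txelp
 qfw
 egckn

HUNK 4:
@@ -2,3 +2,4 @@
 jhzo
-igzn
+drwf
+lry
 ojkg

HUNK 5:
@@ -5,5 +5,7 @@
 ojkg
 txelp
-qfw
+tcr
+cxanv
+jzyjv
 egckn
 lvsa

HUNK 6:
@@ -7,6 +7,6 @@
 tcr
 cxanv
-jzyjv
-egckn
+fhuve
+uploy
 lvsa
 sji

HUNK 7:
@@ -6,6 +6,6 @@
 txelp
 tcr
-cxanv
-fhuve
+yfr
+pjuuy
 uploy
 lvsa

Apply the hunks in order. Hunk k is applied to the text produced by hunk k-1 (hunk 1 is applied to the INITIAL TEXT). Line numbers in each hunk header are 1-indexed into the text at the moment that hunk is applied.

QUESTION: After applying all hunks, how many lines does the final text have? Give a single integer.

Hunk 1: at line 1 remove [bymem,lhpq] add [yruj,qfw,egckn] -> 8 lines: llr jhzo yruj qfw egckn lvsa sji uuikn
Hunk 2: at line 1 remove [yruj] add [jxv] -> 8 lines: llr jhzo jxv qfw egckn lvsa sji uuikn
Hunk 3: at line 1 remove [jxv] add [igzn,ojkg,txelp] -> 10 lines: llr jhzo igzn ojkg txelp qfw egckn lvsa sji uuikn
Hunk 4: at line 2 remove [igzn] add [drwf,lry] -> 11 lines: llr jhzo drwf lry ojkg txelp qfw egckn lvsa sji uuikn
Hunk 5: at line 5 remove [qfw] add [tcr,cxanv,jzyjv] -> 13 lines: llr jhzo drwf lry ojkg txelp tcr cxanv jzyjv egckn lvsa sji uuikn
Hunk 6: at line 7 remove [jzyjv,egckn] add [fhuve,uploy] -> 13 lines: llr jhzo drwf lry ojkg txelp tcr cxanv fhuve uploy lvsa sji uuikn
Hunk 7: at line 6 remove [cxanv,fhuve] add [yfr,pjuuy] -> 13 lines: llr jhzo drwf lry ojkg txelp tcr yfr pjuuy uploy lvsa sji uuikn
Final line count: 13

Answer: 13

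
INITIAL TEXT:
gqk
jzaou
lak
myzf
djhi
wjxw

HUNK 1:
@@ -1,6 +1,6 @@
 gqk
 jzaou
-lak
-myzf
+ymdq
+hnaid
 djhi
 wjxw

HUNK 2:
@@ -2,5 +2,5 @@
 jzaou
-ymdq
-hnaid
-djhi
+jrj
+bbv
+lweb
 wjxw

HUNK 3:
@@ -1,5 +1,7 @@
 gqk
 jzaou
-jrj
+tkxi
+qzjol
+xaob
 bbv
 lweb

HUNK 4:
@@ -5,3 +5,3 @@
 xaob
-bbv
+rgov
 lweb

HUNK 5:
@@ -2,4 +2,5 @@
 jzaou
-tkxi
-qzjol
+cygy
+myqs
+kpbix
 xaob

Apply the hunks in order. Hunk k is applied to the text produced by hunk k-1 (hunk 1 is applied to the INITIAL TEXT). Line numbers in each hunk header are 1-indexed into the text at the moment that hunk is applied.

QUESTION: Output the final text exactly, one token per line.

Answer: gqk
jzaou
cygy
myqs
kpbix
xaob
rgov
lweb
wjxw

Derivation:
Hunk 1: at line 1 remove [lak,myzf] add [ymdq,hnaid] -> 6 lines: gqk jzaou ymdq hnaid djhi wjxw
Hunk 2: at line 2 remove [ymdq,hnaid,djhi] add [jrj,bbv,lweb] -> 6 lines: gqk jzaou jrj bbv lweb wjxw
Hunk 3: at line 1 remove [jrj] add [tkxi,qzjol,xaob] -> 8 lines: gqk jzaou tkxi qzjol xaob bbv lweb wjxw
Hunk 4: at line 5 remove [bbv] add [rgov] -> 8 lines: gqk jzaou tkxi qzjol xaob rgov lweb wjxw
Hunk 5: at line 2 remove [tkxi,qzjol] add [cygy,myqs,kpbix] -> 9 lines: gqk jzaou cygy myqs kpbix xaob rgov lweb wjxw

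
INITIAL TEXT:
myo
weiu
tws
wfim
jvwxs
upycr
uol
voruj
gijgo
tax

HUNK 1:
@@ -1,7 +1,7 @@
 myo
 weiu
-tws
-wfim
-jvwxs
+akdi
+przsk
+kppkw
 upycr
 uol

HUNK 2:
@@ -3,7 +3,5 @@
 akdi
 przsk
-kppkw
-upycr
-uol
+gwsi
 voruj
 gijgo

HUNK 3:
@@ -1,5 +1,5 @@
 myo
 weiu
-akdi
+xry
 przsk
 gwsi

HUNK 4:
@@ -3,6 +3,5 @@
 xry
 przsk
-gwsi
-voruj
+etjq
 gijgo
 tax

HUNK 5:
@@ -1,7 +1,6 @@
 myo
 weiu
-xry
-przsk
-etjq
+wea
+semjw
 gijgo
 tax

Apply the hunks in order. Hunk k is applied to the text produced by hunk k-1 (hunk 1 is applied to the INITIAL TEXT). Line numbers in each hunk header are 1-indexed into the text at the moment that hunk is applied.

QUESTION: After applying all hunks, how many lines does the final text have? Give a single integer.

Hunk 1: at line 1 remove [tws,wfim,jvwxs] add [akdi,przsk,kppkw] -> 10 lines: myo weiu akdi przsk kppkw upycr uol voruj gijgo tax
Hunk 2: at line 3 remove [kppkw,upycr,uol] add [gwsi] -> 8 lines: myo weiu akdi przsk gwsi voruj gijgo tax
Hunk 3: at line 1 remove [akdi] add [xry] -> 8 lines: myo weiu xry przsk gwsi voruj gijgo tax
Hunk 4: at line 3 remove [gwsi,voruj] add [etjq] -> 7 lines: myo weiu xry przsk etjq gijgo tax
Hunk 5: at line 1 remove [xry,przsk,etjq] add [wea,semjw] -> 6 lines: myo weiu wea semjw gijgo tax
Final line count: 6

Answer: 6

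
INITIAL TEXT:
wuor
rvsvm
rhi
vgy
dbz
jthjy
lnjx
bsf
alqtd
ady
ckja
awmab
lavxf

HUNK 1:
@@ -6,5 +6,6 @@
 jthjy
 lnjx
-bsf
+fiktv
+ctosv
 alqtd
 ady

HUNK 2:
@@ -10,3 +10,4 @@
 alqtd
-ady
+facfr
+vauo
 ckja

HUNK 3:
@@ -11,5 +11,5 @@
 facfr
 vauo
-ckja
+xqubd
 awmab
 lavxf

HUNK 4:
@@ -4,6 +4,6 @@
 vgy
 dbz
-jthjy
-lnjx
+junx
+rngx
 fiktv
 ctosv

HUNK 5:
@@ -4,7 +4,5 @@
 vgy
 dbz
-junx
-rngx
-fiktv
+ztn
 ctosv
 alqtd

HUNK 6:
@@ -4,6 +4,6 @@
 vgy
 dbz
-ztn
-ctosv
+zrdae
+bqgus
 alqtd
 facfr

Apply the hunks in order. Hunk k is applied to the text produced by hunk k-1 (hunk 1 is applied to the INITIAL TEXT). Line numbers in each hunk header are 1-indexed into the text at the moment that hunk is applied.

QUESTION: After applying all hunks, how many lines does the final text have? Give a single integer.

Hunk 1: at line 6 remove [bsf] add [fiktv,ctosv] -> 14 lines: wuor rvsvm rhi vgy dbz jthjy lnjx fiktv ctosv alqtd ady ckja awmab lavxf
Hunk 2: at line 10 remove [ady] add [facfr,vauo] -> 15 lines: wuor rvsvm rhi vgy dbz jthjy lnjx fiktv ctosv alqtd facfr vauo ckja awmab lavxf
Hunk 3: at line 11 remove [ckja] add [xqubd] -> 15 lines: wuor rvsvm rhi vgy dbz jthjy lnjx fiktv ctosv alqtd facfr vauo xqubd awmab lavxf
Hunk 4: at line 4 remove [jthjy,lnjx] add [junx,rngx] -> 15 lines: wuor rvsvm rhi vgy dbz junx rngx fiktv ctosv alqtd facfr vauo xqubd awmab lavxf
Hunk 5: at line 4 remove [junx,rngx,fiktv] add [ztn] -> 13 lines: wuor rvsvm rhi vgy dbz ztn ctosv alqtd facfr vauo xqubd awmab lavxf
Hunk 6: at line 4 remove [ztn,ctosv] add [zrdae,bqgus] -> 13 lines: wuor rvsvm rhi vgy dbz zrdae bqgus alqtd facfr vauo xqubd awmab lavxf
Final line count: 13

Answer: 13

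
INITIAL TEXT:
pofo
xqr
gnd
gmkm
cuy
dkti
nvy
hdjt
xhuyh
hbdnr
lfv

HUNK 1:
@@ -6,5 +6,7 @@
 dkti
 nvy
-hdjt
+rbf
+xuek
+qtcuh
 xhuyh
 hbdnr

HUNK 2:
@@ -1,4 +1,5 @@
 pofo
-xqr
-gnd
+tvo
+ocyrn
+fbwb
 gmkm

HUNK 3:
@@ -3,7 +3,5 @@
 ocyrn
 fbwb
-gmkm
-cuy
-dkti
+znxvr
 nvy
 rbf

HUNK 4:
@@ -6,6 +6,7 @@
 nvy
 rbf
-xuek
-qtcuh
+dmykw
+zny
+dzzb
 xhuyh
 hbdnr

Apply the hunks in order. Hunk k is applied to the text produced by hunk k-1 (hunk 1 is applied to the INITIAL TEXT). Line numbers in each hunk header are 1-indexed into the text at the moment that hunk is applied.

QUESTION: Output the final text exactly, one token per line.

Answer: pofo
tvo
ocyrn
fbwb
znxvr
nvy
rbf
dmykw
zny
dzzb
xhuyh
hbdnr
lfv

Derivation:
Hunk 1: at line 6 remove [hdjt] add [rbf,xuek,qtcuh] -> 13 lines: pofo xqr gnd gmkm cuy dkti nvy rbf xuek qtcuh xhuyh hbdnr lfv
Hunk 2: at line 1 remove [xqr,gnd] add [tvo,ocyrn,fbwb] -> 14 lines: pofo tvo ocyrn fbwb gmkm cuy dkti nvy rbf xuek qtcuh xhuyh hbdnr lfv
Hunk 3: at line 3 remove [gmkm,cuy,dkti] add [znxvr] -> 12 lines: pofo tvo ocyrn fbwb znxvr nvy rbf xuek qtcuh xhuyh hbdnr lfv
Hunk 4: at line 6 remove [xuek,qtcuh] add [dmykw,zny,dzzb] -> 13 lines: pofo tvo ocyrn fbwb znxvr nvy rbf dmykw zny dzzb xhuyh hbdnr lfv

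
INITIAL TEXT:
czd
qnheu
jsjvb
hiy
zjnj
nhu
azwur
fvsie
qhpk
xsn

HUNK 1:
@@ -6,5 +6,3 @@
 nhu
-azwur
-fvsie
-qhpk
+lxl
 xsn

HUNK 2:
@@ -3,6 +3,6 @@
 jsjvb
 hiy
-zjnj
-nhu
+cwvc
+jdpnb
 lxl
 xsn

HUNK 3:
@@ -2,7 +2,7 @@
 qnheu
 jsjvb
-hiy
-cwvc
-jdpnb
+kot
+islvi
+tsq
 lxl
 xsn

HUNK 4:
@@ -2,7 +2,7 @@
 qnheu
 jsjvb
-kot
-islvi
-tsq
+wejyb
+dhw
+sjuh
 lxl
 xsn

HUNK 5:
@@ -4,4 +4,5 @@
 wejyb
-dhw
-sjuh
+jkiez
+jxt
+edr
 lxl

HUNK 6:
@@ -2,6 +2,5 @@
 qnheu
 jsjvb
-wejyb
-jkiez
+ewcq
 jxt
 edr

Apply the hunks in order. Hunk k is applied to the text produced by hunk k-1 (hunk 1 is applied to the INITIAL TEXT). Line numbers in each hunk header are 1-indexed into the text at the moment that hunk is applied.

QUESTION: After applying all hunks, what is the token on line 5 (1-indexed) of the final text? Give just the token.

Hunk 1: at line 6 remove [azwur,fvsie,qhpk] add [lxl] -> 8 lines: czd qnheu jsjvb hiy zjnj nhu lxl xsn
Hunk 2: at line 3 remove [zjnj,nhu] add [cwvc,jdpnb] -> 8 lines: czd qnheu jsjvb hiy cwvc jdpnb lxl xsn
Hunk 3: at line 2 remove [hiy,cwvc,jdpnb] add [kot,islvi,tsq] -> 8 lines: czd qnheu jsjvb kot islvi tsq lxl xsn
Hunk 4: at line 2 remove [kot,islvi,tsq] add [wejyb,dhw,sjuh] -> 8 lines: czd qnheu jsjvb wejyb dhw sjuh lxl xsn
Hunk 5: at line 4 remove [dhw,sjuh] add [jkiez,jxt,edr] -> 9 lines: czd qnheu jsjvb wejyb jkiez jxt edr lxl xsn
Hunk 6: at line 2 remove [wejyb,jkiez] add [ewcq] -> 8 lines: czd qnheu jsjvb ewcq jxt edr lxl xsn
Final line 5: jxt

Answer: jxt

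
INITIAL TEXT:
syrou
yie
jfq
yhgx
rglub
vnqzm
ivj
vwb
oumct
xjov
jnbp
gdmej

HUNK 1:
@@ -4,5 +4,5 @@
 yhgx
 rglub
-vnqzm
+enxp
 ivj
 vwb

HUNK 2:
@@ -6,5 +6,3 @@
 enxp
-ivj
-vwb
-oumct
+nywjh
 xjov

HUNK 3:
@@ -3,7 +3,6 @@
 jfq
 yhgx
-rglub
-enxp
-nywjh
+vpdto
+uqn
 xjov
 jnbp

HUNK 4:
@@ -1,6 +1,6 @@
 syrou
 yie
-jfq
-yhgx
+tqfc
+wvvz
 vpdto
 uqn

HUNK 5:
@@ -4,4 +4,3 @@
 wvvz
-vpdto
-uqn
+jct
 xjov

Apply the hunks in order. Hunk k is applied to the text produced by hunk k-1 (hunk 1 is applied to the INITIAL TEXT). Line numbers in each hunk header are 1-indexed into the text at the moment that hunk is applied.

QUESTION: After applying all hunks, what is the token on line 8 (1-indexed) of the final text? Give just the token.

Answer: gdmej

Derivation:
Hunk 1: at line 4 remove [vnqzm] add [enxp] -> 12 lines: syrou yie jfq yhgx rglub enxp ivj vwb oumct xjov jnbp gdmej
Hunk 2: at line 6 remove [ivj,vwb,oumct] add [nywjh] -> 10 lines: syrou yie jfq yhgx rglub enxp nywjh xjov jnbp gdmej
Hunk 3: at line 3 remove [rglub,enxp,nywjh] add [vpdto,uqn] -> 9 lines: syrou yie jfq yhgx vpdto uqn xjov jnbp gdmej
Hunk 4: at line 1 remove [jfq,yhgx] add [tqfc,wvvz] -> 9 lines: syrou yie tqfc wvvz vpdto uqn xjov jnbp gdmej
Hunk 5: at line 4 remove [vpdto,uqn] add [jct] -> 8 lines: syrou yie tqfc wvvz jct xjov jnbp gdmej
Final line 8: gdmej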